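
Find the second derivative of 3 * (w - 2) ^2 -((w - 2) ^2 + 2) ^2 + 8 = -12*w^2 + 48*w - 50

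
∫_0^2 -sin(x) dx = -1 + cos(2)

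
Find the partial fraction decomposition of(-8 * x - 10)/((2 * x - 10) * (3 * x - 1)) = 19/(14*(3*x - 1)) - 25/(14*(x - 5))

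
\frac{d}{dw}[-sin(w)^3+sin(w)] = cos(w)/4 + 3*cos(3*w)/4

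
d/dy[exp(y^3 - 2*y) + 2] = 3*y^2*exp(y^3 - 2*y) - 2*exp(y^3 - 2*y)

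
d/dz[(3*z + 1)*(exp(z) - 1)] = 3*z*exp(z) + 4*exp(z) - 3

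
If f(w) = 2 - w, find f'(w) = -1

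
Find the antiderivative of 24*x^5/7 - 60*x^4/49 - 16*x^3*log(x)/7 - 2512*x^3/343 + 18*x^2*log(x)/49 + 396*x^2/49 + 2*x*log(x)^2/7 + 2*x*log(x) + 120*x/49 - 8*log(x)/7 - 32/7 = 4*x^3 - 6*x^2/7 - 2*x*log(x) - 6*x + (-14*x^3 + 3*x^2 + 7*x*log(x) + 21*x + 21)^2/343 + C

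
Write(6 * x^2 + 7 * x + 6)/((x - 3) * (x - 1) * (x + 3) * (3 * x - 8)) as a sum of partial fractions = -1818/(85*(3*x - 8)) - 13/(136*(x + 3)) + 19/(40*(x - 1)) + 27/(4*(x - 3))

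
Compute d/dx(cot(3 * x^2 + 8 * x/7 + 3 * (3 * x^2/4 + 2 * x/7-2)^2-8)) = (-1323*x^3 - 756*x^2 + 2256*x + 448)/(196*sin(27*x^4/16 + 9*x^3/7 - 282*x^2/49 - 16*x/7 + 4)^2)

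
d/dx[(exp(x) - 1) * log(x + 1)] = (x*exp(x)*log(x + 1) + exp(x)*log(x + 1) + exp(x) - 1)/(x + 1)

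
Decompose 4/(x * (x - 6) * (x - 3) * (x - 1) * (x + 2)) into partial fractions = 1/(60*(x + 2)) + 2/(15*(x - 1)) - 2/(45*(x - 3)) + 1/(180*(x - 6)) - 1/(9*x)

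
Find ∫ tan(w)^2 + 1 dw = tan(w) + C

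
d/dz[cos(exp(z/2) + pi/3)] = -exp(z/2)*sin(exp(z/2) + pi/3)/2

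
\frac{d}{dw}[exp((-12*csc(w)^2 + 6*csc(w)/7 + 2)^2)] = 24*(-1/7 + 193/(49*sin(w)) + 18/(7*sin(w)^2) - 24/sin(w)^3)*exp(4)*exp(144/sin(w)^4)*exp(-144/(7*sin(w)^3))*exp(-2316/(49*sin(w)^2))*exp(24/(7*sin(w)))*cos(w)/sin(w)^2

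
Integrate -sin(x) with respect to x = cos(x) + C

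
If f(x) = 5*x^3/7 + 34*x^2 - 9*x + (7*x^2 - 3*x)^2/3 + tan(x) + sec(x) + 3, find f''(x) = 196*x^2 - 558*x/7 + 2*tan(x)^3 + 2*tan(x)^2*sec(x) + 2*tan(x) + sec(x) + 74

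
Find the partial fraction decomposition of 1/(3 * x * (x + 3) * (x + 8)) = 1/(120*(x + 8)) - 1/(45*(x + 3)) + 1/(72*x)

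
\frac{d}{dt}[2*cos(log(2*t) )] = -2*sin(log(t) + log(2))/t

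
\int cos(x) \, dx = sin(x) + C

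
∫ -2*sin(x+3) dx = 2*cos(x + 3) + C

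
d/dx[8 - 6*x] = -6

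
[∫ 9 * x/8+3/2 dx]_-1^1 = 3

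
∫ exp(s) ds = exp(s) + C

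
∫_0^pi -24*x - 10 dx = (1 + 3*pi)*(-4*pi - 2) + 2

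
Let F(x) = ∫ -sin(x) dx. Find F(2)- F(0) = -1 + cos(2)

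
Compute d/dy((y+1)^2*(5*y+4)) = 15*y^2 + 28*y + 13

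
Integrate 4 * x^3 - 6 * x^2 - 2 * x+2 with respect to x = x^4 - 2*x^3 - x^2 + 2*x + C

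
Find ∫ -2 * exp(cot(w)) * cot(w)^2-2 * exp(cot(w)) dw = 2*exp(cot(w)) + C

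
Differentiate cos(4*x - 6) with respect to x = -4*sin(4*x - 6)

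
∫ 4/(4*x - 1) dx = log(12*x - 3) + C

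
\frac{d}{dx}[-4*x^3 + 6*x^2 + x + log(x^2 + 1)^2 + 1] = (-12*x^4 + 12*x^3 - 11*x^2 + 4*x*log(x^2 + 1) + 12*x + 1)/(x^2 + 1)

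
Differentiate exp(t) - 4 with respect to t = exp(t)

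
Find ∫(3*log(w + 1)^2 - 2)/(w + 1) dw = (log(w + 1)^2 - 2)*log(w + 1) + C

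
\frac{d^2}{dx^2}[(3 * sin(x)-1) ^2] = 6*sin(x) + 18*cos(2*x)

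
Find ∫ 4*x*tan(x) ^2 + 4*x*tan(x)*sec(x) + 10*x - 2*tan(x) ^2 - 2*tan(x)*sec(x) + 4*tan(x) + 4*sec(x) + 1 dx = 3*x^2 + 3*x + (4*x - 2)*(tan(x) + sec(x)) + C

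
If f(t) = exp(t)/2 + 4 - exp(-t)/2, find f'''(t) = (exp(2*t) + 1)*exp(-t)/2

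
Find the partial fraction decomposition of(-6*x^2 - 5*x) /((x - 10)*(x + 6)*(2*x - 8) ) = -93/(160*(x + 6)) + 29/(30*(x - 4)) - 325/(96*(x - 10))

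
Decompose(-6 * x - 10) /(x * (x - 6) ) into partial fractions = -23/(3*(x - 6)) + 5/(3*x)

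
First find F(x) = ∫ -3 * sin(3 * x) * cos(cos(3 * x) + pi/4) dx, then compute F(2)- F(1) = -sin(cos(3) + pi/4) + sin(pi/4 + cos(6))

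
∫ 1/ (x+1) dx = log(3*x + 3) + C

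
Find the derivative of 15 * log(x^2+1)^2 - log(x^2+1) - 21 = (60*x*log(x^2 + 1) - 2*x)/(x^2 + 1)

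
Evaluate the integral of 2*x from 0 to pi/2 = pi^2/4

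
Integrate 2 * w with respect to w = w^2 + C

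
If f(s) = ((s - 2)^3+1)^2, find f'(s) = 6*s^5 - 60*s^4 + 240*s^3 - 474*s^2 + 456*s - 168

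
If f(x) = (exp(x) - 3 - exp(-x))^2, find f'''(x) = (8*exp(4*x) - 6*exp(3*x) - 6*exp(x) - 8)*exp(-2*x)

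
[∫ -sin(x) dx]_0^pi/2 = -1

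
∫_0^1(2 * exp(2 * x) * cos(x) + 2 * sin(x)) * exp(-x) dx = (E - exp(-1))*(cos(1) + sin(1))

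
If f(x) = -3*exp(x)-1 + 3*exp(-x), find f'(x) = (-3*exp(2*x) - 3)*exp(-x)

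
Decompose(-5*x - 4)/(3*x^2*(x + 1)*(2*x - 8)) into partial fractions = -1/(30*(x + 1)) - 1/(20*(x - 4)) + 1/(12*x) + 1/(6*x^2)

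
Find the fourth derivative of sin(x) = sin(x)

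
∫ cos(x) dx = sin(x) + C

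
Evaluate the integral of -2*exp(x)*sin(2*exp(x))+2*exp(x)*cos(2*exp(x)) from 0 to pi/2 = sqrt(2)*(cos(-2*exp(pi/2) + pi/4) - sin(pi/4 + 2))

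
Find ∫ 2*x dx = x^2 + C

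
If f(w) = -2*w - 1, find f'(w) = -2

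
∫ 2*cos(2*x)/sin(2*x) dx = log(sin(2*x)) + C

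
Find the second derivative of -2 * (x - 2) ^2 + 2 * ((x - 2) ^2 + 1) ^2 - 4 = 24*x^2 - 96*x + 100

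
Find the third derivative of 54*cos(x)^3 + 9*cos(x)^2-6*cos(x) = 6*(-243*sin(x)^2 + 12*cos(x) + 188)*sin(x)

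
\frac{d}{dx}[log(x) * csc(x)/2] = (-x*log(x)*cot(x)*csc(x) + csc(x))/(2*x)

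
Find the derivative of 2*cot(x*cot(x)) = 2*(x/sin(x)^2 - 1/tan(x))/sin(x/tan(x))^2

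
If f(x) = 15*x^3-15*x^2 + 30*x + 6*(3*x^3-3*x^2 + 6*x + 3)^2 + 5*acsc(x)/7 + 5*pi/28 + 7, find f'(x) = (2268*x^7*sqrt(1 - 1/x^2) - 3780*x^6*sqrt(1 - 1/x^2) + 7560*x^5*sqrt(1 - 1/x^2) - 1953*x^4*sqrt(1 - 1/x^2) + 1302*x^3*sqrt(1 - 1/x^2) + 1722*x^2*sqrt(1 - 1/x^2) - 5)/(7*x^2*sqrt(1 - 1/x^2))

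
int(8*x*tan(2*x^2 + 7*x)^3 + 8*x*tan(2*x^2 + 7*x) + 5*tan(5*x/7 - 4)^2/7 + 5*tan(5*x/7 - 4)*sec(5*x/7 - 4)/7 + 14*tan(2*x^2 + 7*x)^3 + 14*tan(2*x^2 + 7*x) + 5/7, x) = tan(x*(2*x + 7))^2 + tan(5*x/7 - 4) + sec(5*x/7 - 4) + C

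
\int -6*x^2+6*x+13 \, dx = -2*x^3 + 3*x^2 + 13*x + C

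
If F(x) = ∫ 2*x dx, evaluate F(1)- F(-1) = 0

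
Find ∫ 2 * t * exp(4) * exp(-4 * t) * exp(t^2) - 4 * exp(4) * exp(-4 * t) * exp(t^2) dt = exp((t - 2)^2) + C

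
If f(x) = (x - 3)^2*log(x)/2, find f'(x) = (2*x^2*log(x) + x^2 - 6*x*log(x) - 6*x + 9)/(2*x)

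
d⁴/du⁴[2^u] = 2^u*log(2)^4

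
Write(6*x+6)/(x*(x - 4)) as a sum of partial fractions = 15/(2*(x - 4)) - 3/(2*x)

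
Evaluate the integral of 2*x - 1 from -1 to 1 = -2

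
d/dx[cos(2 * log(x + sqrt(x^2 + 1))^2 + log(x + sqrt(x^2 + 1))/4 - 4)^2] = -(8*x*log(x + sqrt(x^2 + 1)) + x/2 + 8*sqrt(x^2 + 1)*log(x + sqrt(x^2 + 1)) + sqrt(x^2 + 1)/2)*sin(4*log(x + sqrt(x^2 + 1))^2 + log(x + sqrt(x^2 + 1))/2 - 8)/(2*x^2 + 2*x*sqrt(x^2 + 1) + 2)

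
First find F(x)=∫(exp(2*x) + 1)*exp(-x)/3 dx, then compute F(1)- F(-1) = -2*exp(-1)/3 + 2*E/3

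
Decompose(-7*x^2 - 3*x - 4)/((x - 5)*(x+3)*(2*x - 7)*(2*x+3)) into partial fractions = -61/(390*(2*x + 3)) + 401/(390*(2*x - 7)) + 29/(156*(x + 3)) - 97/(156*(x - 5))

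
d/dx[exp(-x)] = -exp(-x)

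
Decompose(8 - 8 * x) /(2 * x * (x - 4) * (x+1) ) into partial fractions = 8/(5*(x + 1)) - 3/(5*(x - 4)) - 1/x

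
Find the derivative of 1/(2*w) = -1/(2*w^2)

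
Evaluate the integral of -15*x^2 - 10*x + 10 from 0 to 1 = 0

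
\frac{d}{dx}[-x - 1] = -1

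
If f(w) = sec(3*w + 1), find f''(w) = 18*tan(3*w + 1)^2*sec(3*w + 1) + 9*sec(3*w + 1)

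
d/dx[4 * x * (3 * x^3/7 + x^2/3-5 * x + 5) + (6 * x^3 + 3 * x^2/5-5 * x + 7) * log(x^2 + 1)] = (240*x^5 + 630*x^4*log(x^2 + 1) + 560*x^4 + 42*x^3*log(x^2 + 1) - 1118*x^3 + 455*x^2*log(x^2 + 1) + 490*x^2 + 42*x*log(x^2 + 1) - 910*x - 175*log(x^2 + 1) + 700)/(35*x^2 + 35)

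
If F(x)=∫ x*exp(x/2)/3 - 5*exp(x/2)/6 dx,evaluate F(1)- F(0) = 3 - 7*exp(1/2)/3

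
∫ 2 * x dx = x^2 + C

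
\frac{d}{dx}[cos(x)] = -sin(x)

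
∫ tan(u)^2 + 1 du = tan(u) + C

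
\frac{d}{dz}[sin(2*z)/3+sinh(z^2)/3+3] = 2*z*cosh(z^2)/3 + 2*cos(2*z)/3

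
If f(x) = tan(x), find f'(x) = cos(x)^(-2)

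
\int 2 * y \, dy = y^2 + C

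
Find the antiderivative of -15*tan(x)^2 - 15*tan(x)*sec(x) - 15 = -15*tan(x) - 15/cos(x) + C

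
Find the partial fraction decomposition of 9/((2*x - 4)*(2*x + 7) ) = -9/(11*(2*x + 7)) + 9/(22*(x - 2))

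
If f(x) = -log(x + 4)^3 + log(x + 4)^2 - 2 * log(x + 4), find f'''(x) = (-6*log(x + 4)^2 + 22*log(x + 4) - 16)/(x^3 + 12*x^2 + 48*x + 64)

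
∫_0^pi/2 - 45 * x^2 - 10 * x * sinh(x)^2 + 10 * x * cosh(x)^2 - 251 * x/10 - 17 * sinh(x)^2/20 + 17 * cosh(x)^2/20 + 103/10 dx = -(1 + 3*pi/2)*(-4 + 17*pi/40 + 5*pi^2/4) - 4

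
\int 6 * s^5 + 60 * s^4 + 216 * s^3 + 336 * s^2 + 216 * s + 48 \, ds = s^6 + 12*s^5 + 54*s^4 + 112*s^3 + 108*s^2 + 48*s + C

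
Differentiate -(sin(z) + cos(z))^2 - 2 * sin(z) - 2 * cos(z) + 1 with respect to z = -2*cos(2*z) - 2*sqrt(2)*cos(z + pi/4)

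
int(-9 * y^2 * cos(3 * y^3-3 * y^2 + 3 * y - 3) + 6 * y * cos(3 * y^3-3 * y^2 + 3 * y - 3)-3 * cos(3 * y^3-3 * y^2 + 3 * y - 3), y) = -sin(3*(y^3 - y^2 + y - 1)) + C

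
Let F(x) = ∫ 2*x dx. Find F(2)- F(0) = 4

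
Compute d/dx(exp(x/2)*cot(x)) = (1/(2*tan(x)) - 1/sin(x)^2)*exp(x/2)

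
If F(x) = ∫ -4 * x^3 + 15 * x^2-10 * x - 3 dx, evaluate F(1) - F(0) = -4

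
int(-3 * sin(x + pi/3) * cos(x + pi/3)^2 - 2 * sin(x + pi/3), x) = (cos(x + pi/3)^2 + 2)*cos(x + pi/3) + C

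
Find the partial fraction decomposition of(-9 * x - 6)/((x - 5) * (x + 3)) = -21/(8*(x + 3)) - 51/(8*(x - 5))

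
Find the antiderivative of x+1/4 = x^2/2 + x/4 + C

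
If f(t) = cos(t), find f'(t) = -sin(t)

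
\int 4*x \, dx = 2*x^2 + C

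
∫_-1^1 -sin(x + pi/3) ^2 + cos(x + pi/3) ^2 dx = -sin(2)/2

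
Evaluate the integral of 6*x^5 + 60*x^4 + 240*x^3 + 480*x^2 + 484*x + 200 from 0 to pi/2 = -72 + 2*(pi/2 + 2)^2 + (pi/2 + 2)^6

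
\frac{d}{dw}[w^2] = 2*w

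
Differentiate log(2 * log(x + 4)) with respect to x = 1/(x*log(x + 4) + 4*log(x + 4))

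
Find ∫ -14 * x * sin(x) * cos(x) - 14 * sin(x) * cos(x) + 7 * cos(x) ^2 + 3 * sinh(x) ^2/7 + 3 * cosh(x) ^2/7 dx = (7*x + 7)*cos(x)^2 + 3*sinh(2*x)/14 + C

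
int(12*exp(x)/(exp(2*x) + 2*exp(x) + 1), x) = 3*(3*exp(x) - 1)/(exp(x) + 1) + C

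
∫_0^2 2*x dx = 4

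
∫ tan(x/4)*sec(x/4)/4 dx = sec(x/4) + C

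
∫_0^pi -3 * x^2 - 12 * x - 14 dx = -(2 + pi)^3 - 2*pi + 8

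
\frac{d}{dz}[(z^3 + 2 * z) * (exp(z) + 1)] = z^3*exp(z) + 3*z^2*exp(z) + 3*z^2 + 2*z*exp(z) + 2*exp(z) + 2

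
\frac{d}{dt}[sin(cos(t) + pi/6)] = -sin(t)*cos(cos(t) + pi/6)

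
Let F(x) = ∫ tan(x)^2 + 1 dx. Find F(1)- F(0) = tan(1)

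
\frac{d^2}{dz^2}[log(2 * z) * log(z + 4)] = (-z^2*log(z) - z^2*log(z + 4) - z^2*log(2) + 2*z^2 - 8*z*log(z + 4) + 8*z - 16*log(z + 4))/(z^4 + 8*z^3 + 16*z^2)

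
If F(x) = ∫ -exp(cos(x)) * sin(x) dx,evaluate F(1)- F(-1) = 0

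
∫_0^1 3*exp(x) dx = -3 + 3*E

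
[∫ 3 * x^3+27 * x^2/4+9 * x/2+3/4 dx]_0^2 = 81/2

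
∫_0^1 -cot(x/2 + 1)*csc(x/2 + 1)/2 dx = -csc(1) + csc(3/2)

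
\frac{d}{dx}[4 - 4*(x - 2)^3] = -12*x^2 + 48*x - 48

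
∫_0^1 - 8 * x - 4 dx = -8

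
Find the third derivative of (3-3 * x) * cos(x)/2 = -3*x*sin(x)/2 + 3*sin(x)/2 + 9*cos(x)/2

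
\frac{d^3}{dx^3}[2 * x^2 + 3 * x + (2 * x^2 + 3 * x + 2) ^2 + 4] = 96*x + 72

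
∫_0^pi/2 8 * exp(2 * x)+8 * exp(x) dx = -16 + (2 + 2*exp(pi/2))^2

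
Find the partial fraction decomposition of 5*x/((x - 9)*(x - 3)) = -5/(2*(x - 3)) + 15/(2*(x - 9))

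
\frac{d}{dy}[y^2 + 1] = 2*y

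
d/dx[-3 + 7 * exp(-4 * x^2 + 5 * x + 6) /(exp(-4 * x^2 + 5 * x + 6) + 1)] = (-56*x*exp(-4*x^2 + 5*x + 6) + 35*exp(-4*x^2 + 5*x + 6))/(exp(12)*exp(10*x)*exp(-8*x^2) + 2*exp(6)*exp(5*x)*exp(-4*x^2) + 1)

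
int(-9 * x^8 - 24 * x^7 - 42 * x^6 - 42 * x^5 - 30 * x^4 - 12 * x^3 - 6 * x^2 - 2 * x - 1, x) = -x^9 - 3*x^8 - 6*x^7 - 7*x^6 - 6*x^5 - 3*x^4 - 2*x^3 - x^2 - x + C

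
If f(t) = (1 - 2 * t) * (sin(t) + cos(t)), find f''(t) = 2*t*sin(t) + 2*t*cos(t) + 3*sin(t) - 5*cos(t)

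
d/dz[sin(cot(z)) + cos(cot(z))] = -sqrt(2)*cos(pi/4 + 1/tan(z))/sin(z)^2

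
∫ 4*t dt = 2*t^2 + C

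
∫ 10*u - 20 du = 5*u^2 - 20*u + C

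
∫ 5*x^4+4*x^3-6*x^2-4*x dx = x^5 + x^4 - 2*x^3 - 2*x^2 + C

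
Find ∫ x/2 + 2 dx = x^2/4 + 2*x + C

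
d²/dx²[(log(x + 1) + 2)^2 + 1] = (-2*log(x + 1) - 2)/(x^2 + 2*x + 1)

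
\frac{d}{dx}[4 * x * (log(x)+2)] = 4*log(x) + 12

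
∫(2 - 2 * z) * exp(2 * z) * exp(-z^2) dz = exp(1 - (z - 1)^2) + C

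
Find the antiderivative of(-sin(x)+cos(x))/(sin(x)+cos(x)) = log(sin(x + pi/4)) + C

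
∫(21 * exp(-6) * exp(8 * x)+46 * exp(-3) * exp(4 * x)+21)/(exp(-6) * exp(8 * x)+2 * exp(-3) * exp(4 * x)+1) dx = (21*x*(exp(4*x - 3) + 1) + exp(4*x - 3))/(exp(4*x - 3) + 1) + C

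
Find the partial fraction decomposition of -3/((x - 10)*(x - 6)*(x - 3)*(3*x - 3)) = 1/(90*(x - 1)) - 1/(42*(x - 3)) + 1/(60*(x - 6)) - 1/(252*(x - 10))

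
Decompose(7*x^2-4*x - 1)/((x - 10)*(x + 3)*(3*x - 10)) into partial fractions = -571/(380*(3*x - 10)) + 74/(247*(x + 3)) + 659/(260*(x - 10))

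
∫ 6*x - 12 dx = 3*x^2 - 12*x + C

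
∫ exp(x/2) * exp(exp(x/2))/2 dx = exp(exp(x/2)) + C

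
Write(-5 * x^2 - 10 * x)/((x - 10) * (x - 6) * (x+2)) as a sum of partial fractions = 15/(2*(x - 6)) - 25/(2*(x - 10))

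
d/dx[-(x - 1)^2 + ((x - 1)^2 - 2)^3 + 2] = 6*x^5 - 30*x^4 + 36*x^3 + 12*x^2 - 20*x - 4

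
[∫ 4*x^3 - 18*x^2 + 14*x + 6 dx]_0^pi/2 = -1 + (-3*pi/2 - 1 + pi^2/4)^2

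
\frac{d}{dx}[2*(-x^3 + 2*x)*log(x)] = -6*x^2*log(x) - 2*x^2 + 4*log(x) + 4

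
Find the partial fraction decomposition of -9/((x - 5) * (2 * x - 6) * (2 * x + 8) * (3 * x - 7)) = -243/(1216*(3*x - 7)) + 1/(532*(x + 4)) + 9/(112*(x - 3)) - 1/(64*(x - 5))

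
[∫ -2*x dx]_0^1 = -1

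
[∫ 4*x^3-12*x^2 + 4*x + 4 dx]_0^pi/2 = -1 + (-pi - 1 + pi^2/4)^2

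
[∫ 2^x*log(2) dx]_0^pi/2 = -1 + 2^(pi/2)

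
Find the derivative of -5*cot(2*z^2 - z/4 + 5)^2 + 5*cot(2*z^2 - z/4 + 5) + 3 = 5*(-4*z + 8*z*cos(2*z^2 - z/4 + 5)/sin(2*z^2 - z/4 + 5) + 1/4 - cos(2*z^2 - z/4 + 5)/(2*sin(2*z^2 - z/4 + 5)))/sin(2*z^2 - z/4 + 5)^2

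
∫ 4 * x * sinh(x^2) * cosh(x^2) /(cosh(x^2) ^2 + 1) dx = log(cosh(x^2)^2 + 1) + C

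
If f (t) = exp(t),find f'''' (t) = exp(t)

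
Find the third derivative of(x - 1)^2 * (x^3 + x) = 60*x^2 - 48*x + 12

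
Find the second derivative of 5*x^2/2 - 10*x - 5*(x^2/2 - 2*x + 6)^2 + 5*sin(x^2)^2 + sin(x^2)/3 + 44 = -4*x^2*sin(x^2)/3 + 40*x^2*cos(2*x^2) - 15*x^2 + 60*x + 10*sin(2*x^2) + 2*cos(x^2)/3 - 95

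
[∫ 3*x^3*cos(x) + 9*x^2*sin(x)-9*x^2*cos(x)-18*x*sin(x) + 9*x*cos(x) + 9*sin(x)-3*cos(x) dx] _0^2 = 3*sin(2)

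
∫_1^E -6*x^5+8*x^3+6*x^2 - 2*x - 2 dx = -(-E + exp(3))^2 - 2*E + 2*exp(3)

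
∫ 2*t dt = t^2 + C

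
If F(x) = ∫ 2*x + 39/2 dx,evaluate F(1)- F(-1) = 39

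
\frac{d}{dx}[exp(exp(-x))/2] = -exp(-x + exp(-x))/2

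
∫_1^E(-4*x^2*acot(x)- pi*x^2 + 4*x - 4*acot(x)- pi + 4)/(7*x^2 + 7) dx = 2*(-2*E - 2)*(acot(E) + pi/4)/7 + 4*pi/7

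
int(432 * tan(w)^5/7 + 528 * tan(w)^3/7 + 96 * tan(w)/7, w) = 12*(9*tan(w)^2 + 4)*tan(w)^2/7 + C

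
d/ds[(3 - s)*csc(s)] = s*cot(s)*csc(s) - 3*cot(s)*csc(s) - csc(s)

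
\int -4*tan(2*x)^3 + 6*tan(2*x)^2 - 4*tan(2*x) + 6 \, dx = (3 - tan(2*x))*tan(2*x) + C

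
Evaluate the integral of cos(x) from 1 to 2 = -sin(1) + sin(2)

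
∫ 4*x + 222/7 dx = 2*x^2 + 222*x/7 + C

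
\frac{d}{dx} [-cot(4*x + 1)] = 4/sin(4*x + 1)^2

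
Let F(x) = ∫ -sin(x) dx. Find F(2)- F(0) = -1 + cos(2)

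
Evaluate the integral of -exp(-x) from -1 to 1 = -E + exp(-1)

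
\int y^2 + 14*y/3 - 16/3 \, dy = y^3/3 + 7*y^2/3 - 16*y/3 + C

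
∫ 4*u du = 2*u^2 + C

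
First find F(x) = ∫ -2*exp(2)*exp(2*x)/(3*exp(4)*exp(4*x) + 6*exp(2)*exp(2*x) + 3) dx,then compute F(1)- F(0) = -exp(-2)/(3*(exp(-2) + 1)) + exp(-4)/(3*(exp(-4) + 1))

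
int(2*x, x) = x^2 + C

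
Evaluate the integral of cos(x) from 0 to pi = 0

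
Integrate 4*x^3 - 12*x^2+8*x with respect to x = x^4 - 4*x^3 + 4*x^2 + C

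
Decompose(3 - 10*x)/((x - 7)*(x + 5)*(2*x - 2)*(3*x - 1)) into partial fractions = -9/(1280*(3*x - 1)) - 53/(2304*(x + 5)) + 7/(144*(x - 1)) - 67/(2880*(x - 7))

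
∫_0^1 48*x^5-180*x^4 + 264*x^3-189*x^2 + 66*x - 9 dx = -1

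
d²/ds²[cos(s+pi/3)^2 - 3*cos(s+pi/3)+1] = sqrt(3)*sin(2*s) + cos(2*s) + 3*cos(s + pi/3)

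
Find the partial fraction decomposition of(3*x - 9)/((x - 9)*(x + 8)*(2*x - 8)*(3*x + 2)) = -27/(1624*(3*x + 2)) + 1/(272*(x + 8)) - 1/(560*(x - 4)) + 9/(2465*(x - 9))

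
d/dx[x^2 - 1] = 2*x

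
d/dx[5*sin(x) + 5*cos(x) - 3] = -5*sin(x) + 5*cos(x)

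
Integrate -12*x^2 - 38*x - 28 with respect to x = -4*x^3 - 19*x^2 - 28*x + C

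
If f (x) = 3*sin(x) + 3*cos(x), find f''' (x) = 3*sin(x) - 3*cos(x)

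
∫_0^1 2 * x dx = 1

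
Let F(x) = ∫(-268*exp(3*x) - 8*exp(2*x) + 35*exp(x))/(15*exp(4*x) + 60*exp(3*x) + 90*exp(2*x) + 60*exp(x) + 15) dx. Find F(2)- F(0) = -5*exp(6)/(1 + exp(2))^3 - 13*exp(4)/(5*(1 + exp(2))^2) + 13/120 + 7*exp(2)/(3*(1 + exp(2)))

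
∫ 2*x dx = x^2 + C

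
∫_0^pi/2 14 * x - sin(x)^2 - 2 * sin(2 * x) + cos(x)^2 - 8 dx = -4*pi - 2 + 7*pi^2/4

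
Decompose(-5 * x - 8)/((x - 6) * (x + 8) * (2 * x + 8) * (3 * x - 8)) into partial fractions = 9/(200*(3*x - 8)) - 1/(112*(x + 8)) + 3/(400*(x + 4)) - 19/(1400*(x - 6))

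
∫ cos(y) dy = sin(y) + C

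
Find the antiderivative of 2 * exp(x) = 2*exp(x) + C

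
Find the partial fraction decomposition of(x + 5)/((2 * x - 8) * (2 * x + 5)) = -5/(26*(2*x + 5)) + 9/(26*(x - 4))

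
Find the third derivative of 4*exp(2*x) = 32*exp(2*x)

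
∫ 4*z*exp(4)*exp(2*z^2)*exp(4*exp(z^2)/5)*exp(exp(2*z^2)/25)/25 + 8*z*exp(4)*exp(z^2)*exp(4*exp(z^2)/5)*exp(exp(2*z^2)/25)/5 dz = exp((exp(z^2) + 10)^2/25) + C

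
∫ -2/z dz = -2*log(2*z) + C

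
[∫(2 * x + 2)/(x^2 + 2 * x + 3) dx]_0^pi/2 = -log(3) + log(2 + (1 + pi/2)^2)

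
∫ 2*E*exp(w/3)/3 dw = 2*exp(w/3 + 1) + C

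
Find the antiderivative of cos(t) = sin(t) + C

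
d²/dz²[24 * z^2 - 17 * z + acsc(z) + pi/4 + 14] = (48*z^5 - 96*z^3 + 2*z^2*sqrt(1 - 1/z^2) + 48*z - sqrt(1 - 1/z^2))/(z^5 - 2*z^3 + z)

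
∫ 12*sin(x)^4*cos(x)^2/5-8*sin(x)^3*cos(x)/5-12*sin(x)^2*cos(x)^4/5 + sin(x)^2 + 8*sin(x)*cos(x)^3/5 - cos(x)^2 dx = -4*sin(x)^3*cos(x)^3/5 - sin(2*x)/2 - cos(4*x)/10 + C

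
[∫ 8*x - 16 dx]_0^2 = -16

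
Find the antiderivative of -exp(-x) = exp(-x) + C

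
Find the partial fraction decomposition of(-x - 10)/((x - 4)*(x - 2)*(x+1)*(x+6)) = 1/(100*(x + 6)) - 3/(25*(x + 1)) + 1/(4*(x - 2)) - 7/(50*(x - 4))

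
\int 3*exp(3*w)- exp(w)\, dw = exp(3*w) - exp(w) + C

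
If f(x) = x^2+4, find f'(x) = 2*x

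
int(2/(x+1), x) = 2*log(x + 1) + C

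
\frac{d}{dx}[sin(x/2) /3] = cos(x/2)/6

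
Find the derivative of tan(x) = cos(x)^(-2)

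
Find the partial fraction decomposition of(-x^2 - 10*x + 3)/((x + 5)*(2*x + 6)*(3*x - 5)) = -37/(140*(3*x - 5)) + 7/(20*(x + 5)) - 3/(7*(x + 3))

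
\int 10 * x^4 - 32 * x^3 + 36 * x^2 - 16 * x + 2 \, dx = 2*x^5 - 8*x^4 + 12*x^3 - 8*x^2 + 2*x + C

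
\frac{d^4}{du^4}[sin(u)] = sin(u)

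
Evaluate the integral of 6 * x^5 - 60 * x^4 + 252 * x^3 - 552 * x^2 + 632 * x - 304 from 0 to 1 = -120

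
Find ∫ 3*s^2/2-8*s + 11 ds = s^3/2 - 4*s^2 + 11*s + C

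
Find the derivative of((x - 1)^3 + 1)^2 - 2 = 6*x^5 - 30*x^4 + 60*x^3 - 54*x^2 + 18*x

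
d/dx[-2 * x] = -2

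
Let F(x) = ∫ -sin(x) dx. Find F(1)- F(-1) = 0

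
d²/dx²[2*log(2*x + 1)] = -8/(4*x^2 + 4*x + 1)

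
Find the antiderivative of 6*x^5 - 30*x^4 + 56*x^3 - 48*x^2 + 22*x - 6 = x^6 - 6*x^5 + 14*x^4 - 16*x^3 + 11*x^2 - 6*x + C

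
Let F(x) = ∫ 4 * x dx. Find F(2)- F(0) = 8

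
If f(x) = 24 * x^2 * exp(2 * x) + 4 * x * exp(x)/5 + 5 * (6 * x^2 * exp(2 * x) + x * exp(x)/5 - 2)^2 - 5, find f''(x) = 2880*x^4*exp(4*x) + 5760*x^3*exp(4*x) + 108*x^3*exp(3*x) + 2160*x^2*exp(4*x) + 216*x^2*exp(3*x) - 1916*x^2*exp(2*x)/5 + 72*x*exp(3*x) - 3832*x*exp(2*x)/5 - 16*x*exp(x)/5 - 958*exp(2*x)/5 - 32*exp(x)/5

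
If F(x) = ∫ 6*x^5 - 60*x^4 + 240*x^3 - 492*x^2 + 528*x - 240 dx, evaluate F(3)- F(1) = -8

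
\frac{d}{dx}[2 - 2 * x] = -2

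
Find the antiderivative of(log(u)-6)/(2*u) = (log(u) - 6)^2/4 + C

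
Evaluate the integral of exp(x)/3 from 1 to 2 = -E/3 + exp(2)/3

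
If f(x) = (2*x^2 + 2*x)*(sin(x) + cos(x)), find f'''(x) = -2*sqrt(2)*x^2*cos(x + pi/4) - 10*x*sin(x) - 14*x*cos(x) - 18*sin(x) + 6*cos(x)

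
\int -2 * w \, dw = -w^2 + C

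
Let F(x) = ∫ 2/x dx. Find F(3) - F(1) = 2*log(3)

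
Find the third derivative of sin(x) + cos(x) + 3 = sin(x) - cos(x)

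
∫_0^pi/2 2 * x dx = pi^2/4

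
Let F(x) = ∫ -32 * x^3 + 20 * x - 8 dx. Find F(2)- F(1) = -98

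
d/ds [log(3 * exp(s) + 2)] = 3*exp(s)/(3*exp(s) + 2)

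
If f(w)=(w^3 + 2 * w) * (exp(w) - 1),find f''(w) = w^3*exp(w) + 6*w^2*exp(w) + 8*w*exp(w) - 6*w + 4*exp(w)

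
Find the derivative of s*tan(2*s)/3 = 2*s/(3*cos(2*s)^2) + tan(2*s)/3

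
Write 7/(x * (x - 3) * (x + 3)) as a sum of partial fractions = 7/(18*(x + 3)) + 7/(18*(x - 3)) - 7/(9*x)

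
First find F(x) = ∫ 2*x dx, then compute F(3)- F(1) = 8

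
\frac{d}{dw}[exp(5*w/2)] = 5*exp(5*w/2)/2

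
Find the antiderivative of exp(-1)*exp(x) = exp(x - 1) + C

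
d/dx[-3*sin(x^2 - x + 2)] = 3*(1 - 2*x)*cos(x^2 - x + 2)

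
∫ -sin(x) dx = cos(x) + C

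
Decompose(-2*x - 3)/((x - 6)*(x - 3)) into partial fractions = 3/(x - 3) - 5/(x - 6)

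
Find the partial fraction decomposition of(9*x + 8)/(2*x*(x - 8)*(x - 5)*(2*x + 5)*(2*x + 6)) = 58/(1575*(2*x + 5)) - 19/(1056*(x + 3)) - 53/(7200*(x - 5)) + 5/(1386*(x - 8)) + 1/(300*x)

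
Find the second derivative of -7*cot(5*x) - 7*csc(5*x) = 175/sin(5*x) - 350*cos(5*x)/sin(5*x)^3 - 350/sin(5*x)^3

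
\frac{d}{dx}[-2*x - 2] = -2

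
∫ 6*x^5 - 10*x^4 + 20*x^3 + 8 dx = x^6 - 2*x^5 + 5*x^4 + 8*x + C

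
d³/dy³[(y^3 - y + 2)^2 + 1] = 120*y^3 - 48*y + 24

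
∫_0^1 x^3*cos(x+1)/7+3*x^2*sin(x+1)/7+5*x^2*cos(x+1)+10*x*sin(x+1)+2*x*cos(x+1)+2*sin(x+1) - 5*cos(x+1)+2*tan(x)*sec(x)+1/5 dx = -9/5 + 15*sin(2)/7 + 2*sec(1) + 5*sin(1)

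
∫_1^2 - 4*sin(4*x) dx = cos(8) - cos(4)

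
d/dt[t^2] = 2*t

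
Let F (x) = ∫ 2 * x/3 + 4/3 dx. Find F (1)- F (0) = 5/3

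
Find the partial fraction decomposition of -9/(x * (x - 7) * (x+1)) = -9/(8*(x + 1)) - 9/(56*(x - 7)) + 9/(7*x)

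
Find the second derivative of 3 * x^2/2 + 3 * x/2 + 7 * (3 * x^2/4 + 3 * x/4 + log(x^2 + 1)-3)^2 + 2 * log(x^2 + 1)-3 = (378*x^6 + 378*x^5 + 168*x^4*log(x^2 + 1) + 843*x^4 + 924*x^3 + 112*x^2*log(x^2 + 1) + 1472*x^2 + 882*x + 392*log(x^2 + 1) - 1057)/(8*x^4 + 16*x^2 + 8)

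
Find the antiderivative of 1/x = log(-x) + C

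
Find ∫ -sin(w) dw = cos(w) + C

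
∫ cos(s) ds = sin(s) + C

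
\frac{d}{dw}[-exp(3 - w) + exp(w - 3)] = (exp(2*w - 6) + 1)*exp(3 - w)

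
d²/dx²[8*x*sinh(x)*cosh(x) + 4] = 16*x*sinh(2*x) + 16*cosh(2*x)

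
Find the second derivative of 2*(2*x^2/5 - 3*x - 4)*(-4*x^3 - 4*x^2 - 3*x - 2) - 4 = -64*x^3 + 1248*x^2/5 + 1608*x/5 + 484/5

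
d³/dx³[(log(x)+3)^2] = (4*log(x) + 6)/x^3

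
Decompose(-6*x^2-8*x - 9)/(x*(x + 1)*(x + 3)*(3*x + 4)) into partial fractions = -243/(20*(3*x + 4)) + 13/(10*(x + 3)) + 7/(2*(x + 1)) - 3/(4*x)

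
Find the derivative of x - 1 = 1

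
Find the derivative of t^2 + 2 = 2*t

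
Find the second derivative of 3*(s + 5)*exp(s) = 3*s*exp(s) + 21*exp(s)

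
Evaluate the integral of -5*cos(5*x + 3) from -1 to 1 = -sin(8) - sin(2)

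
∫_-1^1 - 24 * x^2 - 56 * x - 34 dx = -84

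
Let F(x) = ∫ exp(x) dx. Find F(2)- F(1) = -E + exp(2)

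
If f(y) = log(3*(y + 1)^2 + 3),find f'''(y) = (4*y^3 + 12*y^2 - 8)/(y^6 + 6*y^5 + 18*y^4 + 32*y^3 + 36*y^2 + 24*y + 8)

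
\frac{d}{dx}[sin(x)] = cos(x)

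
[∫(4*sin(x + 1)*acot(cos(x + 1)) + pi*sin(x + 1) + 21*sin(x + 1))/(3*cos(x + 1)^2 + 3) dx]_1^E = 7*acot(cos(1 + E)) - 2*(acot(cos(2)) + pi/4)^2/3 + 2*(acot(cos(1 + E)) + pi/4)^2/3 - 7*acot(cos(2))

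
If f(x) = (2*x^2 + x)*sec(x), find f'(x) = (2*x^2*sin(x)/cos(x) + x*sin(x)/cos(x) + 4*x + 1)/cos(x)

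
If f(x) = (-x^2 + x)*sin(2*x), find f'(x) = -2*x^2*cos(2*x) + 2*sqrt(2)*x*cos(2*x + pi/4) + sin(2*x)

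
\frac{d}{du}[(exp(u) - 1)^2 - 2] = 2*exp(2*u) - 2*exp(u)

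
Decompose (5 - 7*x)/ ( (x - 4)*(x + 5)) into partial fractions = -40/(9*(x + 5)) - 23/(9*(x - 4))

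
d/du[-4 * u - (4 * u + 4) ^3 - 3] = -192*u^2 - 384*u - 196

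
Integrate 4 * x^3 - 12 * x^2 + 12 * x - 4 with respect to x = x^4 - 4*x^3 + 6*x^2 - 4*x + C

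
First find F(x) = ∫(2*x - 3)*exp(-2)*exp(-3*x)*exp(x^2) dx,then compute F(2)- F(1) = 0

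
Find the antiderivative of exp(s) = exp(s) + C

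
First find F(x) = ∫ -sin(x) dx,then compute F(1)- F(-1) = 0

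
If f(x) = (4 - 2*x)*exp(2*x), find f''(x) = -8*x*exp(2*x) + 8*exp(2*x)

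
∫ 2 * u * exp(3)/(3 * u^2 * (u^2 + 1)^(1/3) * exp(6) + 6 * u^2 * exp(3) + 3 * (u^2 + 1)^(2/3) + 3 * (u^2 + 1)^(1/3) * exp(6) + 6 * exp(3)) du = (u^2 + 1)^(1/3)*exp(3)/((u^2 + 1)^(1/3)*exp(3) + 1) + C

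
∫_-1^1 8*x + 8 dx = 16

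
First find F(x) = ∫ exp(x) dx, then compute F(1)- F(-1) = E - exp(-1)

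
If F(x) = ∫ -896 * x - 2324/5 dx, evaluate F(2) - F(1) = -9044/5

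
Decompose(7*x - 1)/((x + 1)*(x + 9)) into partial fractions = 8/(x + 9) - 1/(x + 1)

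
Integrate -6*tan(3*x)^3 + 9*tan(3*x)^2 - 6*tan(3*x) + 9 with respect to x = (3 - tan(3*x))*tan(3*x) + C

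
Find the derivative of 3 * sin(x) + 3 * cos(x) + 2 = -3*sin(x) + 3*cos(x)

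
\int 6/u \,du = 6*log(u) + C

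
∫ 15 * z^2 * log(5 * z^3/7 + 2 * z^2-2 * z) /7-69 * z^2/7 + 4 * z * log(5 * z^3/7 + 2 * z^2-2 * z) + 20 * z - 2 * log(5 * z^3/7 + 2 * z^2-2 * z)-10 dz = z*(-28*z^2 + 56*z + (5*z^2 + 14*z - 14)*log(z*(5*z^2 + 14*z - 14)/7) - 56)/7 + C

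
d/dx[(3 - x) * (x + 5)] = -2*x - 2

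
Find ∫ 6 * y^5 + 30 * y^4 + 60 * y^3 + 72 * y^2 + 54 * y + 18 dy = y^6 + 6*y^5 + 15*y^4 + 24*y^3 + 27*y^2 + 18*y + C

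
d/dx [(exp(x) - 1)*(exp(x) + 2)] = 2*exp(2*x) + exp(x)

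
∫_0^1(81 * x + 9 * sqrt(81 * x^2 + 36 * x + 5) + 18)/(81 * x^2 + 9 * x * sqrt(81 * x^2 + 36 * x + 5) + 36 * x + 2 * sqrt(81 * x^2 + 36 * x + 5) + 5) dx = -log(2 + sqrt(5)) + log(11 + sqrt(122))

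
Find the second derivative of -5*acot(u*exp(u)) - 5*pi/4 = (-5*u^3*exp(3*u) - 10*u^2*exp(3*u) - 10*u*exp(3*u) + 5*u*exp(u) + 10*exp(u))/(u^4*exp(4*u) + 2*u^2*exp(2*u) + 1)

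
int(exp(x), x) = exp(x) + C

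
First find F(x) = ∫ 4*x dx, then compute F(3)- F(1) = 16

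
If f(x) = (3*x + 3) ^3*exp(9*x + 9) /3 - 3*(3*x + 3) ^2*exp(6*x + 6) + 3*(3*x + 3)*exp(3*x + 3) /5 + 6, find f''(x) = 729*x^3*exp(9*x + 9) - 972*x^2*exp(6*x + 6) + 2673*x^2*exp(9*x + 9) + 81*x*exp(3*x + 3)/5 - 2592*x*exp(6*x + 6) + 3213*x*exp(9*x + 9) + 27*exp(3*x + 3) - 1674*exp(6*x + 6) + 1269*exp(9*x + 9)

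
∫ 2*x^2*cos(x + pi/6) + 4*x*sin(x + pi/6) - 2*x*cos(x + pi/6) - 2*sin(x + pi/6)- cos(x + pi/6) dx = (2*x^2 - 2*x - 1)*sin(x + pi/6) + C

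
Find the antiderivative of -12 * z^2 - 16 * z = -4*z^3 - 8*z^2 + C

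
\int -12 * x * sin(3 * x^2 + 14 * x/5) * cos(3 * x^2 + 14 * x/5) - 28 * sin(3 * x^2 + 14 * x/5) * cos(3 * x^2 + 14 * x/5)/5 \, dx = cos(x*(3*x + 14/5))^2 + C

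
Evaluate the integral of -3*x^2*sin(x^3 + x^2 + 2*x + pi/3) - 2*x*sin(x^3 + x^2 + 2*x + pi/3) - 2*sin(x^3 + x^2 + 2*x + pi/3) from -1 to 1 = -sin(pi/6 + 2) + cos(pi/3 + 4)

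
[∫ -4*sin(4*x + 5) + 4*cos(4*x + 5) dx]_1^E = cos(5 + 4*E) - sin(9) + sin(5 + 4*E) - cos(9)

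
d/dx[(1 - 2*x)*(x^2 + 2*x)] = -6*x^2 - 6*x + 2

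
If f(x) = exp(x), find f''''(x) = exp(x)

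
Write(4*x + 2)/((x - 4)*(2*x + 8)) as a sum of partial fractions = 7/(8*(x + 4)) + 9/(8*(x - 4))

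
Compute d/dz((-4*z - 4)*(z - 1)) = -8*z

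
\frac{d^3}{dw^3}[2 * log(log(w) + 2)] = (4*log(w)^2 + 22*log(w) + 32)/(w^3*log(w)^3 + 6*w^3*log(w)^2 + 12*w^3*log(w) + 8*w^3)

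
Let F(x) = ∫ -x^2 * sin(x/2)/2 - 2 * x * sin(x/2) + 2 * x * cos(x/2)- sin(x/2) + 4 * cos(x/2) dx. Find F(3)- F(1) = -7*cos(1/2) + 23*cos(3/2)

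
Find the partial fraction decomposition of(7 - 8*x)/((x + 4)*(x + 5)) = -47/(x + 5) + 39/(x + 4)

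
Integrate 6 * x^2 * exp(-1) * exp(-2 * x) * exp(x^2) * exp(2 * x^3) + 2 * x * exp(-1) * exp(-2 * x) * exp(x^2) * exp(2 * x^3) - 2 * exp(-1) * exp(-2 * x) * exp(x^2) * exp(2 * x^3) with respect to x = exp(2*x^3 + x^2 - 2*x - 1) + C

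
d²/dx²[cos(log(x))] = -sqrt(2)*cos(log(x) + pi/4)/x^2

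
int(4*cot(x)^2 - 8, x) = -12*x - 4*cot(x) + C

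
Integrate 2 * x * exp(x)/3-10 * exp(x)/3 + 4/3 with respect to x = 2*(x - 6)*(exp(x) + 2)/3 + C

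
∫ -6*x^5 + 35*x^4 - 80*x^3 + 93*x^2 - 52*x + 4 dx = -x^6 + 7*x^5 - 20*x^4 + 31*x^3 - 26*x^2 + 4*x + C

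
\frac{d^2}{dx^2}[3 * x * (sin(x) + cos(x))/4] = 3*sqrt(2)*(-x*sin(x + pi/4) + 2*cos(x + pi/4))/4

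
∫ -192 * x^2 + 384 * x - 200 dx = -64*x^3 + 192*x^2 - 200*x + C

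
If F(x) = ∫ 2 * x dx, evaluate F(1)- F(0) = 1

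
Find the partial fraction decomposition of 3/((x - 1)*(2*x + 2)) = -3/(4*(x + 1)) + 3/(4*(x - 1))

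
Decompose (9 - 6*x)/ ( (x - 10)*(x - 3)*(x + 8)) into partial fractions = 19/(66*(x + 8)) + 9/(77*(x - 3)) - 17/(42*(x - 10))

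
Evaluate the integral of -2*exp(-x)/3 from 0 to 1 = -2/3 + 2*exp(-1)/3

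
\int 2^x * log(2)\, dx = 2^x + C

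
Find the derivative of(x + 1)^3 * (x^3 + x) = 6*x^5 + 15*x^4 + 16*x^3 + 12*x^2 + 6*x + 1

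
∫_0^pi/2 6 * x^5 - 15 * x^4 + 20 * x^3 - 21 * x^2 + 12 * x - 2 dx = (-1 + pi/2)^3*(pi + pi^3/8)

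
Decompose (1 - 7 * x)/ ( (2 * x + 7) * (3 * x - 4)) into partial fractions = -25/(29*(3*x - 4)) - 51/(29*(2*x + 7))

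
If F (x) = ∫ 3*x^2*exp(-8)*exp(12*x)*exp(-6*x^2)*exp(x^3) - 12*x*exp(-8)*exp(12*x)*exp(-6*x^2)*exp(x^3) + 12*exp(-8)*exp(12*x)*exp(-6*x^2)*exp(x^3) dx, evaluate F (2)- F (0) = 1 - exp(-8)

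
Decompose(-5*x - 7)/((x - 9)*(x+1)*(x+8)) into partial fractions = 33/(119*(x + 8)) + 1/(35*(x + 1)) - 26/(85*(x - 9))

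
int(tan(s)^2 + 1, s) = tan(s) + C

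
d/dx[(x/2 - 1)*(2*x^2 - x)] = 3*x^2 - 5*x + 1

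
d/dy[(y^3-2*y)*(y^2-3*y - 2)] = 5*y^4 - 12*y^3 - 12*y^2 + 12*y + 4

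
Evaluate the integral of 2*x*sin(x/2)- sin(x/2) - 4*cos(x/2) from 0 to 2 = -6*cos(1) - 2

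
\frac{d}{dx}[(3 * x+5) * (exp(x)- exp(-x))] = (3*x*exp(2*x) + 3*x + 8*exp(2*x) + 2)*exp(-x)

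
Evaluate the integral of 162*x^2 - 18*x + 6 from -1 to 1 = 120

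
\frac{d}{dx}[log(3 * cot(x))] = -2/sin(2*x)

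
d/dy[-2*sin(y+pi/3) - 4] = -2*cos(y + pi/3)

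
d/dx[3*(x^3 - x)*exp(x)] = 3*x^3*exp(x) + 9*x^2*exp(x) - 3*x*exp(x) - 3*exp(x)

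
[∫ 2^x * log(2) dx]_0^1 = 1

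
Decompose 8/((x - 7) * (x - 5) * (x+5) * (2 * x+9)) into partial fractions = 64/(437*(2*x + 9)) - 1/(15*(x + 5)) - 2/(95*(x - 5)) + 1/(69*(x - 7))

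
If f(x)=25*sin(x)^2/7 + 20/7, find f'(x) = 25*sin(2*x)/7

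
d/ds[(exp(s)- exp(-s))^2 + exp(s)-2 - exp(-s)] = (2*exp(4*s) + exp(3*s) + exp(s) - 2)*exp(-2*s)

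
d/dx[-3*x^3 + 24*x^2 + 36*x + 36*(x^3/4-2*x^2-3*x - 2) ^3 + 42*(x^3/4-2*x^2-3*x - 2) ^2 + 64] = 81*x^8/16 - 108*x^7 + 2457*x^6/4 + 603*x^5/4 - 4395*x^4 - 9516*x^3 - 8991*x^2 - 4140*x - 756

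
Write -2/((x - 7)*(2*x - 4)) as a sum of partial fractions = 1/(5*(x - 2)) - 1/(5*(x - 7))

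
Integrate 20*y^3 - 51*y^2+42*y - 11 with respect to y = 5*y^4 - 17*y^3 + 21*y^2 - 11*y + C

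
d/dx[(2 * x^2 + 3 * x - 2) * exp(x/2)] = x^2*exp(x/2) + 11*x*exp(x/2)/2 + 2*exp(x/2)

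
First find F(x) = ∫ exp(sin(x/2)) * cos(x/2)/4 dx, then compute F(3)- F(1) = -exp(sin(1/2))/2 + exp(sin(3/2))/2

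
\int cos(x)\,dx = sin(x) + C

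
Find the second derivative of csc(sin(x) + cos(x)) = (sin(2*x) - 2*sin(2*x)/sin(sqrt(2)*sin(x + pi/4))^2 - 1 + sqrt(2)*sin(x + pi/4)*cos(sqrt(2)*sin(x + pi/4))/sin(sqrt(2)*sin(x + pi/4)) + 2/sin(sqrt(2)*sin(x + pi/4))^2)/sin(sqrt(2)*sin(x + pi/4))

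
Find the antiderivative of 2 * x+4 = x^2 + 4*x + C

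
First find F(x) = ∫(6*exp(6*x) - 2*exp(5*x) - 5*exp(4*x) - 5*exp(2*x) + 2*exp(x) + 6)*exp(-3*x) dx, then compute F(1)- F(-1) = -(E - exp(-1))^2 - 2*exp(-1) + 2*E + (-E + exp(-1))^2 - 2*(-E + exp(-1))^3 + 2*(E - exp(-1))^3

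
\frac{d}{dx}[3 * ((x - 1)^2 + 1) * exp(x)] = 3*x^2*exp(x)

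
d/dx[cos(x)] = -sin(x)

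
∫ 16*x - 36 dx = 8*x^2 - 36*x + C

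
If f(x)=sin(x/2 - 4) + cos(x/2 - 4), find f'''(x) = -sqrt(2)*cos(x/2 - 4 + pi/4)/8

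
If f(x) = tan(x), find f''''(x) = 24*tan(x)^5 + 40*tan(x)^3 + 16*tan(x)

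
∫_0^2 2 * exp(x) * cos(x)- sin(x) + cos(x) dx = -2 + (1 + exp(2))*(cos(2) + sin(2))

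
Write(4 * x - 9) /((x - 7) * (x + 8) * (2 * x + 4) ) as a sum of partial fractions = -41/(180*(x + 8)) + 17/(108*(x + 2)) + 19/(270*(x - 7))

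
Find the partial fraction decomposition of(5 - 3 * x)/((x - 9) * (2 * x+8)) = -17/(26*(x + 4)) - 11/(13*(x - 9))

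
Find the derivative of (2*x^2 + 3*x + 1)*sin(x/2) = x^2*cos(x/2) + 4*x*sin(x/2) + 3*x*cos(x/2)/2 + 3*sin(x/2) + cos(x/2)/2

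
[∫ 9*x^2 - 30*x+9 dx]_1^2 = -15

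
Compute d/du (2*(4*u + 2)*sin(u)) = 8*u*cos(u) + 8*sin(u) + 4*cos(u)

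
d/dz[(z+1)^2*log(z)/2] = (2*z^2*log(z) + z^2 + 2*z*log(z) + 2*z + 1)/(2*z)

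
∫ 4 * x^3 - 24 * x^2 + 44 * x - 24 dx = x^4 - 8*x^3 + 22*x^2 - 24*x + C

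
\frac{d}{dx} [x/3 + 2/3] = 1/3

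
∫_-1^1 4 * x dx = 0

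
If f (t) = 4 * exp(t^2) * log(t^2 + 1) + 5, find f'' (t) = (16*t^6*exp(t^2)*log(t^2 + 1) + 40*t^4*exp(t^2)*log(t^2 + 1) + 32*t^4*exp(t^2) + 32*t^2*exp(t^2)*log(t^2 + 1) + 24*t^2*exp(t^2) + 8*exp(t^2)*log(t^2 + 1) + 8*exp(t^2))/(t^4 + 2*t^2 + 1)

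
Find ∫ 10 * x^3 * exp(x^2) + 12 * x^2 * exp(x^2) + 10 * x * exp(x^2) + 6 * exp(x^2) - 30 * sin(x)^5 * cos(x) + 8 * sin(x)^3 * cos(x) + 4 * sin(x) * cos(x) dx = x*(5*x + 6)*exp(x^2) - 5*sin(x)^6 + 2*sin(x)^4 + 2*sin(x)^2 + C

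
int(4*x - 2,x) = 2*x^2 - 2*x + C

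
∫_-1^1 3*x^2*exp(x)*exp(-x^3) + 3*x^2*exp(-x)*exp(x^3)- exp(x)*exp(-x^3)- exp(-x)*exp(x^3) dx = 0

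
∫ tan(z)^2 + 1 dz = tan(z) + C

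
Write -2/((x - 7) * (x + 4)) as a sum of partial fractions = 2/(11*(x + 4)) - 2/(11*(x - 7))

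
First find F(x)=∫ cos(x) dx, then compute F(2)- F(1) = -sin(1) + sin(2)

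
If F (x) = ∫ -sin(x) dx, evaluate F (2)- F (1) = -cos(1) + cos(2)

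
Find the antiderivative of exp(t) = exp(t) + C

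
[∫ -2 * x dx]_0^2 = -4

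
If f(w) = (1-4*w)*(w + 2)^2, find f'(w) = -12*w^2 - 30*w - 12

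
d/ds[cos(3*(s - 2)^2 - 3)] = 6*(2 - s)*sin(3*s^2 - 12*s + 9)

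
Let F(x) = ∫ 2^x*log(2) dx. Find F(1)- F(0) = 1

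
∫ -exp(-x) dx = exp(-x) + C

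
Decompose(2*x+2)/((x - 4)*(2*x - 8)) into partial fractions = 1/(x - 4) + 5/(x - 4)^2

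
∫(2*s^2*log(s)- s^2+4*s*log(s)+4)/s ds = (s + 2)^2*(log(s) - 1) + C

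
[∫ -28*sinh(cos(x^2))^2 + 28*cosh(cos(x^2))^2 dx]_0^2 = 56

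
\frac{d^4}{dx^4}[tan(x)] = 24*tan(x)^5 + 40*tan(x)^3 + 16*tan(x)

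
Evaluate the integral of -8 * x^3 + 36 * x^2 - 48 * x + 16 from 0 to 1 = 2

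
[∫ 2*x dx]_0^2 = 4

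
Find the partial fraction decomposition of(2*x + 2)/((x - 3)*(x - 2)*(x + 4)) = -1/(7*(x + 4)) - 1/(x - 2) + 8/(7*(x - 3))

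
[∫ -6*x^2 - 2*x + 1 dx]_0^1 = -2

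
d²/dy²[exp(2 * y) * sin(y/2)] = (15*sin(y/2)/4 + 2*cos(y/2))*exp(2*y)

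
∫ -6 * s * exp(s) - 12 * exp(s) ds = 6*(-s - 1)*exp(s) + C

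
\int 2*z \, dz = z^2 + C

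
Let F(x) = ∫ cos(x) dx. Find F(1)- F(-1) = 2*sin(1)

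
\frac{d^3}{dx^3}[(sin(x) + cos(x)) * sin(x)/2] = -2*sqrt(2)*sin(2*x + pi/4)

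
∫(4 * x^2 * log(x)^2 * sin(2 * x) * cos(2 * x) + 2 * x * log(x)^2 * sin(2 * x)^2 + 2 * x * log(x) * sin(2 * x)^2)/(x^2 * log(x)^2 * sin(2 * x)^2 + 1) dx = log(x^2*log(x)^2*sin(2*x)^2 + 1) + C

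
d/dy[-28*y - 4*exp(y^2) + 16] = -8*y*exp(y^2) - 28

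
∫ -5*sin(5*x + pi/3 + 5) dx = cos(5*x + pi/3 + 5) + C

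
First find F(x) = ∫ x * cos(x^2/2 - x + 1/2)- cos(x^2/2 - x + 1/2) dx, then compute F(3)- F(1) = sin(2)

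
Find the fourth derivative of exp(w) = exp(w)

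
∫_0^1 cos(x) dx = sin(1)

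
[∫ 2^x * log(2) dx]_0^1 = 1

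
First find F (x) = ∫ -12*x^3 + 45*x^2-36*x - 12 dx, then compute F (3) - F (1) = -18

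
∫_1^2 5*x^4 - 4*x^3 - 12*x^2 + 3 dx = -9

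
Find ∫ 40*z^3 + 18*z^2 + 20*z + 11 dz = 10*z^4 + 6*z^3 + 10*z^2 + 11*z + C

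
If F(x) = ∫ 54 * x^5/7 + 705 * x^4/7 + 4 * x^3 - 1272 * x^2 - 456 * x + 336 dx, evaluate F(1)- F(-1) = -950/7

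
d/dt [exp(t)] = exp(t)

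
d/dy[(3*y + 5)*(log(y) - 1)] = (3*y*log(y) + 5)/y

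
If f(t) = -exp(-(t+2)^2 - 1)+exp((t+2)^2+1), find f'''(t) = (8*t^3*exp(2*t^2 + 8*t + 10) + 8*t^3 + 48*t^2*exp(2*t^2 + 8*t + 10) + 48*t^2 + 108*t*exp(2*t^2 + 8*t + 10) + 84*t + 88*exp(2*t^2 + 8*t + 10) + 40)*exp(-t^2 - 4*t - 5)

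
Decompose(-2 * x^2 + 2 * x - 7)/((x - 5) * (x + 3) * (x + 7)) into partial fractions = -119/(48*(x + 7)) + 31/(32*(x + 3)) - 47/(96*(x - 5))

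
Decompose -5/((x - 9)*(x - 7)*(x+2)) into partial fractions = -5/(99*(x + 2)) + 5/(18*(x - 7)) - 5/(22*(x - 9))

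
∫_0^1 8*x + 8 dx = 12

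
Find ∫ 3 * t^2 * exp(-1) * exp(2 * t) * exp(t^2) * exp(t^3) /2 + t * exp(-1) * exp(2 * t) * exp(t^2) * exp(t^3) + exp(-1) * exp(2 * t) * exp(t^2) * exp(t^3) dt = exp(t^3 + t^2 + 2*t - 1)/2 + C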